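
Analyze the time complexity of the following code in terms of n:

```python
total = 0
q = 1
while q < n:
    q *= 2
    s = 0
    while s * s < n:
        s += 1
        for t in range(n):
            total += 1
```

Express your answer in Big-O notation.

Each loop level contributes: log n × √n × n. Multiplying the contributions gives O(n√n log n).

Answer: O(n√n log n)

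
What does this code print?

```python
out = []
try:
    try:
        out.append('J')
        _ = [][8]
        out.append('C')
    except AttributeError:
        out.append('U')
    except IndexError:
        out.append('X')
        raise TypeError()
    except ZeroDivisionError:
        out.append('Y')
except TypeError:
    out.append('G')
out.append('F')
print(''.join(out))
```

Execution trace: 'J' (inner try body) → 'X' (inner except IndexError) → 'G' (outer except TypeError) → 'F' (after the try/except). Output: JXGF

Answer: JXGF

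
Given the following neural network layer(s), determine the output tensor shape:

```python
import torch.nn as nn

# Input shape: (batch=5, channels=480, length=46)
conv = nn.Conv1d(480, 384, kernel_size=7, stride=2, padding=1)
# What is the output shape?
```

Input: (5, 480, 46) -> Output: (5, 384, 21)

Answer: (5, 384, 21)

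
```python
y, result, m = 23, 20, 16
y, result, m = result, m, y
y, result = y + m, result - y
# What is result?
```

Trace:
`y, result, m = 23, 20, 16` → y = 23; result = 20; m = 16
`y, result, m = result, m, y` → y = 20; result = 16; m = 23
`y, result = y + m, result - y` → y = 43; result = -4
So result = -4

Answer: -4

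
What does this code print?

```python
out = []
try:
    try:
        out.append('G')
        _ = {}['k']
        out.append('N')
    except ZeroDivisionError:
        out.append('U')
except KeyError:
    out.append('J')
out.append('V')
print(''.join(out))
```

Execution trace: 'G' (try body) → 'J' (outer except KeyError) → 'V' (after the try/except). Output: GJV

Answer: GJV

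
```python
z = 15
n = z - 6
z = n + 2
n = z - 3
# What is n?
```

Trace:
`z = 15` → z = 15
`n = z - 6` → n = 9
`z = n + 2` → z = 11
`n = z - 3` → n = 8
So n = 8

Answer: 8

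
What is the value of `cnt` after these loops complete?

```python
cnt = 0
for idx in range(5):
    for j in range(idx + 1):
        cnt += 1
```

Triangle: 1 + 2 + ... + 5
`cnt` takes the values: 0 → 1 → 2 → 3 → 4 → 5 → 6 → 7 → 8 → 9 → 10 → 11 → 12 → 13 → 14 → 15

Answer: 15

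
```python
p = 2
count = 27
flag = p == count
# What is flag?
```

Trace:
`p = 2` → p = 2
`count = 27` → count = 27
`flag = p == count` → flag = False
So flag = False

Answer: False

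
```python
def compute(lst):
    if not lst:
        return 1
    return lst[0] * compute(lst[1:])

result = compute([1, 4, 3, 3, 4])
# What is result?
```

Product over [1, 4, 3, 3, 4] = 1 * 4 * 3 * 3 * 4 = 144

Answer: 144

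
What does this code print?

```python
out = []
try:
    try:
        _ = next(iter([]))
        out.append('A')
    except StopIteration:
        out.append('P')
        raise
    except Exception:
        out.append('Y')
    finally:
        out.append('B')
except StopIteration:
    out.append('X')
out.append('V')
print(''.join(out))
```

Execution trace: 'P' (except StopIteration) → 'B' (finally) → 'X' (outer except StopIteration) → 'V' (after the try/except). Output: PBXV

Answer: PBXV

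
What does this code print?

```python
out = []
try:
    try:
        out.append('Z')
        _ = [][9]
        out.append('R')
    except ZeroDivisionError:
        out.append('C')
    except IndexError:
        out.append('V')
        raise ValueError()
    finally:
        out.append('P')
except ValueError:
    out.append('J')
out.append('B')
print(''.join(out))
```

Execution trace: 'Z' (inner try body) → 'V' (inner except IndexError) → 'P' (inner finally) → 'J' (outer except ValueError) → 'B' (after the try/except). Output: ZVPJB

Answer: ZVPJB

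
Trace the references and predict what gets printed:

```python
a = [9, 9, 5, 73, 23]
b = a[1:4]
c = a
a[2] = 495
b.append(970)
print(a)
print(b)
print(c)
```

Key concept: slice vs alias.
Step by step:
`a = [9, 9, 5, 73, 23]` → a = [9, 9, 5, 73, 23]
`b = a[1:4]` → b = [9, 5, 73]
`c = a` → c = [9, 9, 5, 73, 23] (same object as a)
`a[2] = 495` → a = [9, 9, 495, 73, 23] (same object as c); c = [9, 9, 495, 73, 23] (same object as a)
`b.append(970)` → b = [9, 5, 73, 970]
`print(a)` → prints [9, 9, 495, 73, 23]
`print(b)` → prints [9, 5, 73, 970]
`print(c)` → prints [9, 9, 495, 73, 23]

Answer:
[9, 9, 495, 73, 23]
[9, 5, 73, 970]
[9, 9, 495, 73, 23]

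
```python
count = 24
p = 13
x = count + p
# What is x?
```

Trace:
`count = 24` → count = 24
`p = 13` → p = 13
`x = count + p` → x = 37
So x = 37

Answer: 37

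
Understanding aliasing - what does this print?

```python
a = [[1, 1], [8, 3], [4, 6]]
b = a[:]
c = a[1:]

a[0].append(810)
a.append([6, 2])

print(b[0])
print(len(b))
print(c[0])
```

Key concept: slice with nested mutation.
Step by step:
`a = [[1, 1], [8, 3], [4, 6]]` → a = [[1, 1], [8, 3], [4, 6]]
`b = a[:]` → b = [[1, 1], [8, 3], [4, 6]]
`c = a[1:]` → c = [[8, 3], [4, 6]]
`a[0].append(810)` → a = [[1, 1, 810], [8, 3], [4, 6]]; b = [[1, 1, 810], [8, 3], [4, 6]]
`a.append([6, 2])` → a = [[1, 1, 810], [8, 3], [4, 6], [6, 2]]
`print(b[0])` → prints [1, 1, 810]
`print(len(b))` → prints 3
`print(c[0])` → prints [8, 3]

Answer:
[1, 1, 810]
3
[8, 3]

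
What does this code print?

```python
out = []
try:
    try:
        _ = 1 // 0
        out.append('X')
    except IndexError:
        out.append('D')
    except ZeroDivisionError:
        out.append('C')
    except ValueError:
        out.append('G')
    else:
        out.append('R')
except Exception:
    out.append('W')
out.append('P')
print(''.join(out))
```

Execution trace: 'C' (inner except ZeroDivisionError) → 'P' (after the try/except). Output: CP

Answer: CP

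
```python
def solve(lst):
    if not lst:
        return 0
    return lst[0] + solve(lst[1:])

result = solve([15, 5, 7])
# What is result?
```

15 + 5 + 7 + 0 = 27

Answer: 27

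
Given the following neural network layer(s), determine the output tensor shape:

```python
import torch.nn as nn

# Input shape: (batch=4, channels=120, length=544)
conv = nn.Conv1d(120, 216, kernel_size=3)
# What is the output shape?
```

Input: (4, 120, 544) -> Output: (4, 216, 542)

Answer: (4, 216, 542)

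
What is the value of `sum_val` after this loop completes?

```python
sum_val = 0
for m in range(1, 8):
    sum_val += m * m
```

Sum of squares 1² to 7² = 140
`sum_val` takes the values: 0 → 1 → 5 → 14 → 30 → 55 → 91 → 140

Answer: 140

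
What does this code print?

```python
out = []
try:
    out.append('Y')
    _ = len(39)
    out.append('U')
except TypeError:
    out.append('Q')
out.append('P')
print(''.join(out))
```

Execution trace: 'Y' (try body) → 'Q' (except TypeError) → 'P' (after the try/except). Output: YQP

Answer: YQP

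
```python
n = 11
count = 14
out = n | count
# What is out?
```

Trace:
`n = 11` → n = 11
`count = 14` → count = 14
`out = n | count` → out = 15
So out = 15

Answer: 15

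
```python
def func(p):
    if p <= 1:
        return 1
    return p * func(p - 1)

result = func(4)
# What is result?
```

func(4) = 4 * 3 * 2 * 1 = 24

Answer: 24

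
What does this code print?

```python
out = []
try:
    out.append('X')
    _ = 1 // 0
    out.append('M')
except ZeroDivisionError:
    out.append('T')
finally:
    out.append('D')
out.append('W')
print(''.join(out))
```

Execution trace: 'X' (try body) → 'T' (except ZeroDivisionError) → 'D' (finally) → 'W' (after the try/except). Output: XTDW

Answer: XTDW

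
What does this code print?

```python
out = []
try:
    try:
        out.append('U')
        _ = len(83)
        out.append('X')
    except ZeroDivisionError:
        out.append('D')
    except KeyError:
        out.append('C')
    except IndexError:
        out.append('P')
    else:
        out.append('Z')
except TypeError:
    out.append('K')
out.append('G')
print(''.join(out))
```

Execution trace: 'U' (inner try body) → 'K' (outer except TypeError) → 'G' (after the try/except). Output: UKG

Answer: UKG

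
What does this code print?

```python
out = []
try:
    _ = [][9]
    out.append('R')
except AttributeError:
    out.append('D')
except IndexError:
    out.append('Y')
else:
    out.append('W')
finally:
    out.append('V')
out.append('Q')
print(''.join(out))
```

Execution trace: 'Y' (except IndexError) → 'V' (finally) → 'Q' (after the try/except). Output: YVQ

Answer: YVQ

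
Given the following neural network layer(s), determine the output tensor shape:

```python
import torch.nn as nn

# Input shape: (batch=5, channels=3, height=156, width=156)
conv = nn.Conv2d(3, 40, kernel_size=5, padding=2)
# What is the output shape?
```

Input: (5, 3, 156, 156) -> Output: (5, 40, 156, 156)

Answer: (5, 40, 156, 156)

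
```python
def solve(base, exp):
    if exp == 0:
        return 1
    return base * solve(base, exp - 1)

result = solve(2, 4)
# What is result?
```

solve(2, 4) = 2 * 2 * 2 * 2 = 16

Answer: 16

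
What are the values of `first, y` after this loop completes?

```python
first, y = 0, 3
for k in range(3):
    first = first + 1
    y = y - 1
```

first goes 0→3, y goes 3→0
`first, y` takes the values: (0, 3) → (1, 3) → (1, 2) → (2, 2) → (2, 1) → (3, 1) → (3, 0)

Answer: 3, 0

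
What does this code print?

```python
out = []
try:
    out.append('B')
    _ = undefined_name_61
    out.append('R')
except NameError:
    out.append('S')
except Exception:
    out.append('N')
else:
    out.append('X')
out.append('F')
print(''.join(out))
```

Execution trace: 'B' (try body) → 'S' (except NameError) → 'F' (after the try/except). Output: BSF

Answer: BSF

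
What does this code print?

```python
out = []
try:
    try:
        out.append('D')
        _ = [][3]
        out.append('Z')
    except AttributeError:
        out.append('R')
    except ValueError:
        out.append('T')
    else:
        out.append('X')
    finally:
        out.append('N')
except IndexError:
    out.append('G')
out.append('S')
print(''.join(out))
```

Execution trace: 'D' (try body) → 'N' (finally) → 'G' (outer except IndexError) → 'S' (after the try/except). Output: DNGS

Answer: DNGS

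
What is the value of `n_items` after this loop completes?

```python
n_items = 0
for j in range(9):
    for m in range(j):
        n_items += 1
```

Triangle number: 0+1+2+...+8
`n_items` takes the values: 0 → 1 → 2 → 3 → 4 → 5 → 6 → 7 → 8 → 9 → 10 → 11 → 12 → 13 → 14 → 15 → 16 → 17 → 18 → 19 → 20 → 21 → 22 → 23 → 24 → 25 → 26 → 27 → 28 → 29 → 30 → 31 → 32 → 33 → 34 → 35 → 36

Answer: 36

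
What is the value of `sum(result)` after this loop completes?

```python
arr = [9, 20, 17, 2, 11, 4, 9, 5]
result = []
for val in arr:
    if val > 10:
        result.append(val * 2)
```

Sum of doubled values > 10
`result` takes the values: [] → [40] → [40, 34] → [40, 34, 22]
So `sum(result)` = 96

Answer: 96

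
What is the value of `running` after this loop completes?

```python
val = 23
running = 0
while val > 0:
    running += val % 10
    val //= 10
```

Sum digits of 23
`running` takes the values: 0 → 3 → 5

Answer: 5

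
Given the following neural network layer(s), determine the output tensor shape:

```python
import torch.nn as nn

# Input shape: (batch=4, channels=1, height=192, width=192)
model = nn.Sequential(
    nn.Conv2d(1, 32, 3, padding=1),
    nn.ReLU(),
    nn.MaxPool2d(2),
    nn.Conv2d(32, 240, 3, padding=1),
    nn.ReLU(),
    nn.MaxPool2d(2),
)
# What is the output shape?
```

Input: (4, 1, 192, 192) -> after first Conv2d: (4, 32, 192, 192) -> after first MaxPool2d: (4, 32, 96, 96) -> after second Conv2d: (4, 240, 96, 96) -> Output: (4, 240, 48, 48)

Answer: (4, 240, 48, 48)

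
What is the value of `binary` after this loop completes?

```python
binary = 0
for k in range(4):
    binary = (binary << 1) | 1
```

Build 4 consecutive 1-bits: 0b1111
`binary` takes the values: 0 → 1 → 3 → 7 → 15

Answer: 15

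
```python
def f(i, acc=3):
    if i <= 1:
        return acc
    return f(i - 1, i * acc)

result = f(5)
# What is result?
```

Accumulator trace (n, acc): (5, 3) -> (4, 15) -> (3, 60) -> (2, 180) -> (1, 360) -> return 360

Answer: 360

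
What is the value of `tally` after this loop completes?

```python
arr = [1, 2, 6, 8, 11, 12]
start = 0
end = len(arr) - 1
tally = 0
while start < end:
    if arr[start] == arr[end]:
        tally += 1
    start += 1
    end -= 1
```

Count matching pairs from ends
`tally` takes the values: 0

Answer: 0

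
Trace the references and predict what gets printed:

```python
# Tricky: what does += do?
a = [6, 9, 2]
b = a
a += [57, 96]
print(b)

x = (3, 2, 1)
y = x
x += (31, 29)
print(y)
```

Key concept: += behavior differs for mutable vs immutable.
Step by step:
`a = [6, 9, 2]` → a = [6, 9, 2]
`b = a` → b = [6, 9, 2] (same object as a)
`a += [57, 96]` → a = [6, 9, 2, 57, 96] (same object as b); b = [6, 9, 2, 57, 96] (same object as a)
`print(b)` → prints [6, 9, 2, 57, 96]
`x = (3, 2, 1)` → x = (3, 2, 1)
`y = x` → y = (3, 2, 1)
`x += (31, 29)` → x = (3, 2, 1, 31, 29)
`print(y)` → prints (3, 2, 1)

Answer:
[6, 9, 2, 57, 96]
(3, 2, 1)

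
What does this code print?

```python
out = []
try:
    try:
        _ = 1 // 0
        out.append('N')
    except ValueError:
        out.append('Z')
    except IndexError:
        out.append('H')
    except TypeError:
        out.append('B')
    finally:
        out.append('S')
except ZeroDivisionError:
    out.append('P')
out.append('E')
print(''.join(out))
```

Execution trace: 'S' (finally) → 'P' (outer except ZeroDivisionError) → 'E' (after the try/except). Output: SPE

Answer: SPE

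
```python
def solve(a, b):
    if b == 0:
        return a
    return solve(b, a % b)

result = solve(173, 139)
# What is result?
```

solve(173, 139) -> solve(139, 34) -> solve(34, 3) -> solve(3, 1) -> solve(1, 0) -> 1

Answer: 1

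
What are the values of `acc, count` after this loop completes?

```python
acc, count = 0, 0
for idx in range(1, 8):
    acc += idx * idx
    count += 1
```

Sum of squares and count
`acc, count` takes the values: (0, 0) → (1, 0) → (1, 1) → (5, 1) → (5, 2) → (14, 2) → (14, 3) → (30, 3) → (30, 4) → (55, 4) → (55, 5) → (91, 5) → (91, 6) → (140, 6) → (140, 7)

Answer: 140, 7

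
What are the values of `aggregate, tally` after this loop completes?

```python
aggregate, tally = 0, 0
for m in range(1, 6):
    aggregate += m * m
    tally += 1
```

Sum of squares and count
`aggregate, tally` takes the values: (0, 0) → (1, 0) → (1, 1) → (5, 1) → (5, 2) → (14, 2) → (14, 3) → (30, 3) → (30, 4) → (55, 4) → (55, 5)

Answer: 55, 5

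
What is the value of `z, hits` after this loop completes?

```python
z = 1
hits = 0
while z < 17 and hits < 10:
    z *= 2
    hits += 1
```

Double until >= 17 or 10 iterations
`z, hits` takes the values: (1, 0) → (2, 0) → (2, 1) → (4, 1) → (4, 2) → (8, 2) → (8, 3) → (16, 3) → (16, 4) → (32, 4) → (32, 5)

Answer: 32, 5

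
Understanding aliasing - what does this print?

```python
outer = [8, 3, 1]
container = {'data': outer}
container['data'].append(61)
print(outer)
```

Key concept: dict holds reference to list.
Step by step:
`outer = [8, 3, 1]` → outer = [8, 3, 1]
`container = {'data': outer}` → container = {'data': [8, 3, 1]}
`container['data'].append(61)` → outer = [8, 3, 1, 61]; container = {'data': [8, 3, 1, 61]}
`print(outer)` → prints [8, 3, 1, 61]

Answer: [8, 3, 1, 61]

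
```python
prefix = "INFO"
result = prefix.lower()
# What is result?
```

Trace:
`prefix = "INFO"` → prefix = 'INFO'
`result = prefix.lower()` → result = 'info'
So result = 'info'

Answer: 'info'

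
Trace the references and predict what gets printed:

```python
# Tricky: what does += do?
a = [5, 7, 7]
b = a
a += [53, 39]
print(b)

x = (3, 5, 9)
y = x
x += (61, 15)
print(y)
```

Key concept: += behavior differs for mutable vs immutable.
Step by step:
`a = [5, 7, 7]` → a = [5, 7, 7]
`b = a` → b = [5, 7, 7] (same object as a)
`a += [53, 39]` → a = [5, 7, 7, 53, 39] (same object as b); b = [5, 7, 7, 53, 39] (same object as a)
`print(b)` → prints [5, 7, 7, 53, 39]
`x = (3, 5, 9)` → x = (3, 5, 9)
`y = x` → y = (3, 5, 9)
`x += (61, 15)` → x = (3, 5, 9, 61, 15)
`print(y)` → prints (3, 5, 9)

Answer:
[5, 7, 7, 53, 39]
(3, 5, 9)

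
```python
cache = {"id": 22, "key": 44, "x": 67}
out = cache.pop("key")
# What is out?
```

Trace:
`cache = {"id": 22, "key": 44, "x": 67}` → cache = {'id': 22, 'key': 44, 'x': 67}
`out = cache.pop("key")` → cache = {'id': 22, 'x': 67}; out = 44
So out = 44

Answer: 44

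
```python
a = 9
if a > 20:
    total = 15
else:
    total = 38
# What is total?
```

Trace:
`a = 9` → a = 9
`if a > 20: ...` → a > 20 is False, take else branch → total = 38
So total = 38

Answer: 38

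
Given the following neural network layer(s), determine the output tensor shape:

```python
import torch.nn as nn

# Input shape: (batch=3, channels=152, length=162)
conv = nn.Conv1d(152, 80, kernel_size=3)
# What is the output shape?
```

Input: (3, 152, 162) -> Output: (3, 80, 160)

Answer: (3, 80, 160)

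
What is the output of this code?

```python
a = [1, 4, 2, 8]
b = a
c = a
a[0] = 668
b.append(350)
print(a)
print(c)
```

Key concept: multiple aliases.
Step by step:
`a = [1, 4, 2, 8]` → a = [1, 4, 2, 8]
`b = a` → b = [1, 4, 2, 8] (same object as a)
`c = a` → c = [1, 4, 2, 8] (same object as a, b)
`a[0] = 668` → a = [668, 4, 2, 8] (same object as b, c); b = [668, 4, 2, 8] (same object as a, c); c = [668, 4, 2, 8] (same object as a, b)
`b.append(350)` → a = [668, 4, 2, 8, 350] (same object as b, c); b = [668, 4, 2, 8, 350] (same object as a, c); c = [668, 4, 2, 8, 350] (same object as a, b)
`print(a)` → prints [668, 4, 2, 8, 350]
`print(c)` → prints [668, 4, 2, 8, 350]

Answer:
[668, 4, 2, 8, 350]
[668, 4, 2, 8, 350]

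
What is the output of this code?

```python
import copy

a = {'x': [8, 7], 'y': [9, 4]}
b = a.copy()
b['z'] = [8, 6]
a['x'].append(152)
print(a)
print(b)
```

Key concept: shallow copy of dict with mutable values.
Step by step:
`a = {'x': [8, 7], 'y': [9, 4]}` → a = {'x': [8, 7], 'y': [9, 4]}
`b = a.copy()` → b = {'x': [8, 7], 'y': [9, 4]}
`b['z'] = [8, 6]` → b = {'x': [8, 7], 'y': [9, 4], 'z': [8, 6]}
`a['x'].append(152)` → a = {'x': [8, 7, 152], 'y': [9, 4]}; b = {'x': [8, 7, 152], 'y': [9, 4], 'z': [8, 6]}
`print(a)` → prints {'x': [8, 7, 152], 'y': [9, 4]}
`print(b)` → prints {'x': [8, 7, 152], 'y': [9, 4], 'z': [8, 6]}

Answer:
{'x': [8, 7, 152], 'y': [9, 4]}
{'x': [8, 7, 152], 'y': [9, 4], 'z': [8, 6]}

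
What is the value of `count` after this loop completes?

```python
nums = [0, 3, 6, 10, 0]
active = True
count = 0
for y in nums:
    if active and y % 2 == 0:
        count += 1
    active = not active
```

Count even values at even positions
`count` takes the values: 0 → 1 → 2 → 3

Answer: 3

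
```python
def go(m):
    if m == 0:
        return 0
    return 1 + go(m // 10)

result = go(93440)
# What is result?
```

Count of digits of 93440: 5

Answer: 5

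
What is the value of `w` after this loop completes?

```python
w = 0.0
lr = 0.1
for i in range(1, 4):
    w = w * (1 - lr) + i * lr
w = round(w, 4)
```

Moving average with lr=0.1
`w` takes the values: 0.0 → 0.1 → 0.29 → 0.561

Answer: 0.561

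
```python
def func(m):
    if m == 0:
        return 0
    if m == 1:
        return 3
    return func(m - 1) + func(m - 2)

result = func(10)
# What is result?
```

Build up from base cases: func(0)=0, func(1)=3, func(2)=3, func(3)=6, func(4)=9, func(5)=15, func(6)=24, ..., func(10)=165

Answer: 165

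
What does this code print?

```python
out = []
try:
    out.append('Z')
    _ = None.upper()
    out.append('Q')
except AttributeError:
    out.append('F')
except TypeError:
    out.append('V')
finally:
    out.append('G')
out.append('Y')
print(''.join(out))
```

Execution trace: 'Z' (try body) → 'F' (except AttributeError) → 'G' (finally) → 'Y' (after the try/except). Output: ZFGY

Answer: ZFGY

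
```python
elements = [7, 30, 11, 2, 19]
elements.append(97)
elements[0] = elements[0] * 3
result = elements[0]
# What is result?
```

Trace:
`elements = [7, 30, 11, 2, 19]` → elements = [7, 30, 11, 2, 19]
`elements.append(97)` → elements = [7, 30, 11, 2, 19, 97]
`elements[0] = elements[0] * 3` → elements = [21, 30, 11, 2, 19, 97]
`result = elements[0]` → result = 21
So result = 21

Answer: 21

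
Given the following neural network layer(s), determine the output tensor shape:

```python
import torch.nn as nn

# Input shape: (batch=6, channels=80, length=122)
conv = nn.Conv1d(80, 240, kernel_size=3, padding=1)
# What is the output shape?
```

Input: (6, 80, 122) -> Output: (6, 240, 122)

Answer: (6, 240, 122)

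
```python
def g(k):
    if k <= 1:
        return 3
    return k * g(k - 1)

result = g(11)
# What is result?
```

g(11) = 11 * 10 * 9 * 8 * 7 * 6 * 5 * 4 * 3 * 2 * 3 = 119750400

Answer: 119750400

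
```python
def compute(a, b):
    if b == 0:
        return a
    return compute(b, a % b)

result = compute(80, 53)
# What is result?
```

compute(80, 53) -> compute(53, 27) -> compute(27, 26) -> compute(26, 1) -> compute(1, 0) -> 1

Answer: 1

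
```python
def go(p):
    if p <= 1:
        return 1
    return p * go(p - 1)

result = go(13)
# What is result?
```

go(13) = 13 * 12 * 11 * 10 * 9 * 8 * 7 * 6 * 5 * 4 * 3 * 2 * 1 = 6227020800

Answer: 6227020800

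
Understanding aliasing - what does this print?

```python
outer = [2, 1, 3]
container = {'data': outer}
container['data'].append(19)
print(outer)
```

Key concept: dict holds reference to list.
Step by step:
`outer = [2, 1, 3]` → outer = [2, 1, 3]
`container = {'data': outer}` → container = {'data': [2, 1, 3]}
`container['data'].append(19)` → outer = [2, 1, 3, 19]; container = {'data': [2, 1, 3, 19]}
`print(outer)` → prints [2, 1, 3, 19]

Answer: [2, 1, 3, 19]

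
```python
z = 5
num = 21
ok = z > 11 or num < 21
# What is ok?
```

Trace:
`z = 5` → z = 5
`num = 21` → num = 21
`ok = z > 11 or num < 21` → ok = False
So ok = False

Answer: False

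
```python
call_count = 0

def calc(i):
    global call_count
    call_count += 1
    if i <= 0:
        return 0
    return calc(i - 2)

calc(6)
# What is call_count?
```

Linear recursion stepping by 2: 4 calls from i=6 down to ≤0.

Answer: 4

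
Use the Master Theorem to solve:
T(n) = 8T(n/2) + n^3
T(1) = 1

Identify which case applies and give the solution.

a=8, b=2, f(n)=n^3. log_2(8) = 3. Since c=3 = 3, Case 2 applies: T(n) = Θ(n^log_b(a) · log n) = O(n^3 log n).

Answer: O(n^3 log n) - Case 2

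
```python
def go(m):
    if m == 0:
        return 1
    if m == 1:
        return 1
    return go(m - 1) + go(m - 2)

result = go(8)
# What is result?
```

Build up from base cases: go(0)=1, go(1)=1, go(2)=2, go(3)=3, go(4)=5, go(5)=8, go(6)=13, ..., go(8)=34

Answer: 34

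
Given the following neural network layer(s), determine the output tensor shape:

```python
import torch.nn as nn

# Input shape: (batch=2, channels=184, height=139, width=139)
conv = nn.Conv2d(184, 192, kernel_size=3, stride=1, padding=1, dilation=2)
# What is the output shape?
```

Input: (2, 184, 139, 139) -> Output: (2, 192, 137, 137)

Answer: (2, 192, 137, 137)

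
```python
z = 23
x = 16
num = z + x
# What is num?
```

Trace:
`z = 23` → z = 23
`x = 16` → x = 16
`num = z + x` → num = 39
So num = 39

Answer: 39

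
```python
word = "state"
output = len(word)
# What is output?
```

Trace:
`word = "state"` → word = 'state'
`output = len(word)` → output = 5
So output = 5

Answer: 5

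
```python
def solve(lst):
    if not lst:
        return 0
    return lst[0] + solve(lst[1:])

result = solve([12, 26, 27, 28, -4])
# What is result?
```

12 + 26 + 27 + 28 + (-4) + 0 = 89

Answer: 89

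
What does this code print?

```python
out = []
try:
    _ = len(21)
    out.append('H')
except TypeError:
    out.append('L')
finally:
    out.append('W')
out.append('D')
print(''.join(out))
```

Execution trace: 'L' (except TypeError) → 'W' (finally) → 'D' (after the try/except). Output: LWD

Answer: LWD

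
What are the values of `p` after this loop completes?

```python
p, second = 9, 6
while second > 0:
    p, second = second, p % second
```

GCD of 9 and 6
`p` takes the values: 9 → 6 → 3

Answer: 3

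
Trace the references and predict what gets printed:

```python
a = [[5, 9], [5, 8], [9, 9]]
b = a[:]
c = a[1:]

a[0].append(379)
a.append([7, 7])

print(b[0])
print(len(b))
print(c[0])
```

Key concept: slice with nested mutation.
Step by step:
`a = [[5, 9], [5, 8], [9, 9]]` → a = [[5, 9], [5, 8], [9, 9]]
`b = a[:]` → b = [[5, 9], [5, 8], [9, 9]]
`c = a[1:]` → c = [[5, 8], [9, 9]]
`a[0].append(379)` → a = [[5, 9, 379], [5, 8], [9, 9]]; b = [[5, 9, 379], [5, 8], [9, 9]]
`a.append([7, 7])` → a = [[5, 9, 379], [5, 8], [9, 9], [7, 7]]
`print(b[0])` → prints [5, 9, 379]
`print(len(b))` → prints 3
`print(c[0])` → prints [5, 8]

Answer:
[5, 9, 379]
3
[5, 8]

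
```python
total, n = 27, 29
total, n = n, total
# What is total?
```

Trace:
`total, n = 27, 29` → total = 27; n = 29
`total, n = n, total` → total = 29; n = 27
So total = 29

Answer: 29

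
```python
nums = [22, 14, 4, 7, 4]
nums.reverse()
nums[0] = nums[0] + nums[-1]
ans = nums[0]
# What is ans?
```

Trace:
`nums = [22, 14, 4, 7, 4]` → nums = [22, 14, 4, 7, 4]
`nums.reverse()` → nums = [4, 7, 4, 14, 22]
`nums[0] = nums[0] + nums[-1]` → nums = [26, 7, 4, 14, 22]
`ans = nums[0]` → ans = 26
So ans = 26

Answer: 26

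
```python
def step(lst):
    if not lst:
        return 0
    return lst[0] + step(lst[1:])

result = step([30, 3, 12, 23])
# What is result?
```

30 + 3 + 12 + 23 + 0 = 68

Answer: 68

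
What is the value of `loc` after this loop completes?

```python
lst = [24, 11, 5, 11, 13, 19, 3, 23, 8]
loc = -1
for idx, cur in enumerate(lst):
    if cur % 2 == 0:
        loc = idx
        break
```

First even number index in [24, 11, 5, 11, 13, 19, 3, 23, 8]
`loc` takes the values: -1 → 0

Answer: 0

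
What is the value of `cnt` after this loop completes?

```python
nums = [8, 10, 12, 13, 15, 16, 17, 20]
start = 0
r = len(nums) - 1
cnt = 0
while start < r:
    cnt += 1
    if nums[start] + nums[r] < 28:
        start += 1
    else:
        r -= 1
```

Steps to find pair summing to 28
`cnt` takes the values: 0 → 1 → 2 → 3 → 4 → 5 → 6 → 7

Answer: 7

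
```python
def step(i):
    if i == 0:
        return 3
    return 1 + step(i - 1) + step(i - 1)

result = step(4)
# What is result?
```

step(i) = 1 + 2·step(i-1), step(0)=3. Closed form: (3+1)·2^4 - 1 = 63.

Answer: 63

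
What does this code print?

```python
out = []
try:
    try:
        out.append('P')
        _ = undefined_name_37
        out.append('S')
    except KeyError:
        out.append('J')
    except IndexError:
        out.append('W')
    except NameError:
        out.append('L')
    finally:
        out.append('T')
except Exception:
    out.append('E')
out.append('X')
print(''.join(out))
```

Execution trace: 'P' (inner try body) → 'L' (inner except NameError) → 'T' (inner finally) → 'X' (after the try/except). Output: PLTX

Answer: PLTX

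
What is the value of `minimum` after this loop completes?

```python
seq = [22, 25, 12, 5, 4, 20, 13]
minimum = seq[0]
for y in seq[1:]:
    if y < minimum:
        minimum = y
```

Minimum of [22, 25, 12, 5, 4, 20, 13]
`minimum` takes the values: 22 → 12 → 5 → 4

Answer: 4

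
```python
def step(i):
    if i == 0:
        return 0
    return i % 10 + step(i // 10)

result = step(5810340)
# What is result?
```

Sum of digits of 5810340: 0 + 4 + 3 + 0 + 1 + 8 + 5 = 21

Answer: 21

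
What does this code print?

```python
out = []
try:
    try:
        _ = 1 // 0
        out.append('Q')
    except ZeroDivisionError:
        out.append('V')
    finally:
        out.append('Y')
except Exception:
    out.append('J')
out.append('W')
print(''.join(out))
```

Execution trace: 'V' (inner except ZeroDivisionError) → 'Y' (inner finally) → 'W' (after the try/except). Output: VYW

Answer: VYW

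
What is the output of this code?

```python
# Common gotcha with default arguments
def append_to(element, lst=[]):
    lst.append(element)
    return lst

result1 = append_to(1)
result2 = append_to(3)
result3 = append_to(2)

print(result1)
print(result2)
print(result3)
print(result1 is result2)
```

Key concept: mutable default argument gotcha.
Step by step:
`result1 = append_to(1)` → result1 = [1]
`result2 = append_to(3)` → result1 = [1, 3] (same object as result2); result2 = [1, 3] (same object as result1)
`result3 = append_to(2)` → result1 = [1, 3, 2] (same object as result2, result3); result2 = [1, 3, 2] (same object as result1, result3); result3 = [1, 3, 2] (same object as result1, result2)
`print(result1)` → prints [1, 3, 2]
`print(result2)` → prints [1, 3, 2]
`print(result3)` → prints [1, 3, 2]
`print(result1 is result2)` → prints True

Answer:
[1, 3, 2]
[1, 3, 2]
[1, 3, 2]
True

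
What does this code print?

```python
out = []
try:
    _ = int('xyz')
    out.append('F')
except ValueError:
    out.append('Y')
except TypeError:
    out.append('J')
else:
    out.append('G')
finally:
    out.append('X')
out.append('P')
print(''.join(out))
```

Execution trace: 'Y' (except ValueError) → 'X' (finally) → 'P' (after the try/except). Output: YXP

Answer: YXP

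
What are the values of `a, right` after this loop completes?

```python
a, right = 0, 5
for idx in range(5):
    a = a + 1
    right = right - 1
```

a goes 0→5, right goes 5→0
`a, right` takes the values: (0, 5) → (1, 5) → (1, 4) → (2, 4) → (2, 3) → (3, 3) → (3, 2) → (4, 2) → (4, 1) → (5, 1) → (5, 0)

Answer: 5, 0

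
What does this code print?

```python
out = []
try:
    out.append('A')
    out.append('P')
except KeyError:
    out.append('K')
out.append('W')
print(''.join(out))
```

Execution trace: 'A' (try body) → 'P' (try body, no exception) → 'W' (after the try/except). Output: APW

Answer: APW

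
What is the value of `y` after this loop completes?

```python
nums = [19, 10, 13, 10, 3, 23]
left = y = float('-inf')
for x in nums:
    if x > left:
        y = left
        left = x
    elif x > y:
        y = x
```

Second largest (with repeats) in [19, 10, 13, 10, 3, 23]
`y` takes the values: -inf → 10 → 13 → 19

Answer: 19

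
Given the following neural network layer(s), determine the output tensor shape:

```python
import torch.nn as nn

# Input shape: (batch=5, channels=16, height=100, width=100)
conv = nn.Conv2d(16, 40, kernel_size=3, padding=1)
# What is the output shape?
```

Input: (5, 16, 100, 100) -> Output: (5, 40, 100, 100)

Answer: (5, 40, 100, 100)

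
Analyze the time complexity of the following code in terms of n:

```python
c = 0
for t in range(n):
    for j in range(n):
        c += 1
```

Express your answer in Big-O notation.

Each loop level contributes: n × n. Multiplying the contributions gives O(n^2).

Answer: O(n^2)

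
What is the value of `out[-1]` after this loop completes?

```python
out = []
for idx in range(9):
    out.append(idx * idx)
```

Last element of squares 0 to 8
`out` takes the values: [] → [0] → [0, 1] → [0, 1, 4] → [0, 1, 4, 9] → [0, 1, 4, 9, 16] → [0, 1, 4, 9, 16, 25] → [0, 1, 4, 9, 16, 25, 36] → [0, 1, 4, 9, 16, 25, 36, 49] → [0, 1, 4, 9, 16, 25, 36, 49, 64]
So `out[-1]` = 64

Answer: 64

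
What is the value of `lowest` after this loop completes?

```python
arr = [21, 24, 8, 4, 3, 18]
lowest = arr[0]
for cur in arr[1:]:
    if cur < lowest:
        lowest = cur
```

Minimum of [21, 24, 8, 4, 3, 18]
`lowest` takes the values: 21 → 8 → 4 → 3

Answer: 3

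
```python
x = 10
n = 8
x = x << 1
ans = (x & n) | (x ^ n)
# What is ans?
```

Trace:
`x = 10` → x = 10
`n = 8` → n = 8
`x = x << 1` → x = 20
`ans = (x & n) | (x ^ n)` → ans = 28
So ans = 28

Answer: 28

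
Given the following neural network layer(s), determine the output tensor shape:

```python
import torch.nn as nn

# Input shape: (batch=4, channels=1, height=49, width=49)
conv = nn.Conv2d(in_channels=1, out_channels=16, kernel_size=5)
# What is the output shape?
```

Input: (4, 1, 49, 49) -> Output: (4, 16, 45, 45)

Answer: (4, 16, 45, 45)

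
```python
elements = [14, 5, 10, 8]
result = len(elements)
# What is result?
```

Trace:
`elements = [14, 5, 10, 8]` → elements = [14, 5, 10, 8]
`result = len(elements)` → result = 4
So result = 4

Answer: 4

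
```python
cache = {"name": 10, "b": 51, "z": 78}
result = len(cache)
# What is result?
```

Trace:
`cache = {"name": 10, "b": 51, "z": 78}` → cache = {'name': 10, 'b': 51, 'z': 78}
`result = len(cache)` → result = 3
So result = 3

Answer: 3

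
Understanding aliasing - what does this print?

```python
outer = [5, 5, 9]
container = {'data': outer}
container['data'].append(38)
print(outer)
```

Key concept: dict holds reference to list.
Step by step:
`outer = [5, 5, 9]` → outer = [5, 5, 9]
`container = {'data': outer}` → container = {'data': [5, 5, 9]}
`container['data'].append(38)` → outer = [5, 5, 9, 38]; container = {'data': [5, 5, 9, 38]}
`print(outer)` → prints [5, 5, 9, 38]

Answer: [5, 5, 9, 38]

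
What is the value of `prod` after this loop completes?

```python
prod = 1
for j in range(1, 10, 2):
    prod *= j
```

Product of 1, 3, 5, ... up to 9
`prod` takes the values: 1 → 3 → 15 → 105 → 945

Answer: 945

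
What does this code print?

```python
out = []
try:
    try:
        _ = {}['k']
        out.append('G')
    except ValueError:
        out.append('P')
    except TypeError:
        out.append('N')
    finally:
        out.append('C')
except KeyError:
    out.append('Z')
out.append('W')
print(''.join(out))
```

Execution trace: 'C' (finally) → 'Z' (outer except KeyError) → 'W' (after the try/except). Output: CZW

Answer: CZW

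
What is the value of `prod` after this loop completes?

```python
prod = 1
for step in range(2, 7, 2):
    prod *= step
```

Product of even numbers 2 to 6
`prod` takes the values: 1 → 2 → 8 → 48

Answer: 48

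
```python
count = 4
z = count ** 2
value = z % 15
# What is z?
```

Trace:
`count = 4` → count = 4
`z = count ** 2` → z = 16
`value = z % 15` → value = 1
So z = 16

Answer: 16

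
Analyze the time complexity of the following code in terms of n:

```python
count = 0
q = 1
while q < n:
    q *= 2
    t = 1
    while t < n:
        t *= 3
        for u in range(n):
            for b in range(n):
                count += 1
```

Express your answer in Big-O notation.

Each loop level contributes: log n × log n × n × n. Multiplying the contributions gives O(n^2 log² n).

Answer: O(n^2 log² n)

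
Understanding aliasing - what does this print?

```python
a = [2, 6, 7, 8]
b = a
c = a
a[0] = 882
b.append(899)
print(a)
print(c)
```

Key concept: multiple aliases.
Step by step:
`a = [2, 6, 7, 8]` → a = [2, 6, 7, 8]
`b = a` → b = [2, 6, 7, 8] (same object as a)
`c = a` → c = [2, 6, 7, 8] (same object as a, b)
`a[0] = 882` → a = [882, 6, 7, 8] (same object as b, c); b = [882, 6, 7, 8] (same object as a, c); c = [882, 6, 7, 8] (same object as a, b)
`b.append(899)` → a = [882, 6, 7, 8, 899] (same object as b, c); b = [882, 6, 7, 8, 899] (same object as a, c); c = [882, 6, 7, 8, 899] (same object as a, b)
`print(a)` → prints [882, 6, 7, 8, 899]
`print(c)` → prints [882, 6, 7, 8, 899]

Answer:
[882, 6, 7, 8, 899]
[882, 6, 7, 8, 899]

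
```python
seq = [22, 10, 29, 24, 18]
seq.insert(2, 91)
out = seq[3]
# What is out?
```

Trace:
`seq = [22, 10, 29, 24, 18]` → seq = [22, 10, 29, 24, 18]
`seq.insert(2, 91)` → seq = [22, 10, 91, 29, 24, 18]
`out = seq[3]` → out = 29
So out = 29

Answer: 29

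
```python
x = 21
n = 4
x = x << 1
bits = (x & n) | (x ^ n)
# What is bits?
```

Trace:
`x = 21` → x = 21
`n = 4` → n = 4
`x = x << 1` → x = 42
`bits = (x & n) | (x ^ n)` → bits = 46
So bits = 46

Answer: 46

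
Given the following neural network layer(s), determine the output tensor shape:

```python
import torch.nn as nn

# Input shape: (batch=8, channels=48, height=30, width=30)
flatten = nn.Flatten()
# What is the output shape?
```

Input: (8, 48, 30, 30) -> Output: (8, 43200)

Answer: (8, 43200)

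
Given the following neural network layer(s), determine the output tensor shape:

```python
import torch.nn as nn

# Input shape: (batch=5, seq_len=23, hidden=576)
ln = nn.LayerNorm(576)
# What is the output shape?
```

Input: (5, 23, 576) -> Output: (5, 23, 576)

Answer: (5, 23, 576)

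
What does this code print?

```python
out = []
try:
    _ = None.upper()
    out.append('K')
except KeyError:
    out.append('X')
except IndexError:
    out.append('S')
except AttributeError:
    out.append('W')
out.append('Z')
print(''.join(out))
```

Execution trace: 'W' (except AttributeError) → 'Z' (after the try/except). Output: WZ

Answer: WZ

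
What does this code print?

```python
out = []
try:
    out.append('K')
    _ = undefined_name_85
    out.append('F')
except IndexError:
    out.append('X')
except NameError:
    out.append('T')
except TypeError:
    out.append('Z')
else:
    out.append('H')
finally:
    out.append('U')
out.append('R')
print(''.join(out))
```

Execution trace: 'K' (try body) → 'T' (except NameError) → 'U' (finally) → 'R' (after the try/except). Output: KTUR

Answer: KTUR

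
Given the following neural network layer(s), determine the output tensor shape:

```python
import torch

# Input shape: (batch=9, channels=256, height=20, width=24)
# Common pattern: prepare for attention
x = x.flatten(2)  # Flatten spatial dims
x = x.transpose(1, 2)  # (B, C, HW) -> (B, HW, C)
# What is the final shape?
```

Input: (9, 256, 20, 24) -> after flatten(2): (9, 256, 480) -> Output: (9, 480, 256)

Answer: (9, 480, 256)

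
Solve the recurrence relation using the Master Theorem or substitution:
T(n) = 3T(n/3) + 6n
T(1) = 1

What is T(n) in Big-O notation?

By Master Theorem: a=3, b=3, f(n)=6n. Since log_3(3) = 1 and f(n) = Θ(n^1), Case 2 applies. T(n) = O(n log n).

Answer: O(n log n)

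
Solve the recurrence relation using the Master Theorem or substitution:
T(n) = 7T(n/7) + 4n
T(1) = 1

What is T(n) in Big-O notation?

By Master Theorem: a=7, b=7, f(n)=4n. Since log_7(7) = 1 and f(n) = Θ(n^1), Case 2 applies. T(n) = O(n log n).

Answer: O(n log n)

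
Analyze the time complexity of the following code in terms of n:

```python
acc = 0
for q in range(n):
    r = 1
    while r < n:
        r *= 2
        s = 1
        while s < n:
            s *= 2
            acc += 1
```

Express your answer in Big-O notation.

Each loop level contributes: n × log n × log n. Multiplying the contributions gives O(n log² n).

Answer: O(n log² n)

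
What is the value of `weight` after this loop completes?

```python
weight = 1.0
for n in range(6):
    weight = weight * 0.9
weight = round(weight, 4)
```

Exponential decay: 1.0 * 0.9^6
`weight` takes the values: 1.0 → 0.9 → 0.81 → 0.729 → 0.6561 → 0.59049 → 0.531441 → 0.5314

Answer: 0.5314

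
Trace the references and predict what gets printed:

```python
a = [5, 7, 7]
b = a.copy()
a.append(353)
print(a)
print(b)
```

Key concept: list.copy() creates independent copy.
Step by step:
`a = [5, 7, 7]` → a = [5, 7, 7]
`b = a.copy()` → b = [5, 7, 7]
`a.append(353)` → a = [5, 7, 7, 353]
`print(a)` → prints [5, 7, 7, 353]
`print(b)` → prints [5, 7, 7]

Answer:
[5, 7, 7, 353]
[5, 7, 7]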